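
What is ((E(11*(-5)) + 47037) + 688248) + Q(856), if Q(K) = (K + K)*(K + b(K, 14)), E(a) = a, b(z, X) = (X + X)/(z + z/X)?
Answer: 33011314/15 ≈ 2.2008e+6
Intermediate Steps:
b(z, X) = 2*X/(z + z/X) (b(z, X) = (2*X)/(z + z/X) = 2*X/(z + z/X))
Q(K) = 2*K*(K + 392/(15*K)) (Q(K) = (K + K)*(K + 2*14²/(K*(1 + 14))) = (2*K)*(K + 2*196/(K*15)) = (2*K)*(K + 2*196*(1/15)/K) = (2*K)*(K + 392/(15*K)) = 2*K*(K + 392/(15*K)))
((E(11*(-5)) + 47037) + 688248) + Q(856) = ((11*(-5) + 47037) + 688248) + (784/15 + 2*856²) = ((-55 + 47037) + 688248) + (784/15 + 2*732736) = (46982 + 688248) + (784/15 + 1465472) = 735230 + 21982864/15 = 33011314/15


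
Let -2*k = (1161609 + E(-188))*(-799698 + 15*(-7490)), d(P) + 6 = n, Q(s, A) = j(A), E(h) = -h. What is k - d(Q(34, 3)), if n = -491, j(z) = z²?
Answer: 529807315625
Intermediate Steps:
Q(s, A) = A²
d(P) = -497 (d(P) = -6 - 491 = -497)
k = 529807315128 (k = -(1161609 - 1*(-188))*(-799698 + 15*(-7490))/2 = -(1161609 + 188)*(-799698 - 112350)/2 = -1161797*(-912048)/2 = -½*(-1059614630256) = 529807315128)
k - d(Q(34, 3)) = 529807315128 - 1*(-497) = 529807315128 + 497 = 529807315625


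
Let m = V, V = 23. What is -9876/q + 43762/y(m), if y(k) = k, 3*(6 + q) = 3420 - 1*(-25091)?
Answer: 1246229222/655339 ≈ 1901.7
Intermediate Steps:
q = 28493/3 (q = -6 + (3420 - 1*(-25091))/3 = -6 + (3420 + 25091)/3 = -6 + (1/3)*28511 = -6 + 28511/3 = 28493/3 ≈ 9497.7)
m = 23
-9876/q + 43762/y(m) = -9876/28493/3 + 43762/23 = -9876*3/28493 + 43762*(1/23) = -29628/28493 + 43762/23 = 1246229222/655339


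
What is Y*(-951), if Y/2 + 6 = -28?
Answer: 64668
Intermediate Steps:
Y = -68 (Y = -12 + 2*(-28) = -12 - 56 = -68)
Y*(-951) = -68*(-951) = 64668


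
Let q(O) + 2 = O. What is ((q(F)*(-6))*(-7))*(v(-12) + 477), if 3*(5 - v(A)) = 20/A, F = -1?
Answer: -60802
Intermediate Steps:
q(O) = -2 + O
v(A) = 5 - 20/(3*A)
((q(F)*(-6))*(-7))*(v(-12) + 477) = (((-2 - 1)*(-6))*(-7))*((5 - 20/3/(-12)) + 477) = (-3*(-6)*(-7))*((5 - 20/3*(-1/12)) + 477) = (18*(-7))*((5 + 5/9) + 477) = -126*(50/9 + 477) = -126*4343/9 = -60802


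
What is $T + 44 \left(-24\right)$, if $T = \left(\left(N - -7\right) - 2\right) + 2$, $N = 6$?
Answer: $-1043$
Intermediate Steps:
$T = 13$ ($T = \left(\left(6 - -7\right) - 2\right) + 2 = \left(\left(6 + 7\right) - 2\right) + 2 = \left(13 - 2\right) + 2 = 11 + 2 = 13$)
$T + 44 \left(-24\right) = 13 + 44 \left(-24\right) = 13 - 1056 = -1043$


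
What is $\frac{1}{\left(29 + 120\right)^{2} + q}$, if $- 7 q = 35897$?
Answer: $\frac{7}{119510} \approx 5.8573 \cdot 10^{-5}$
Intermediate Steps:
$q = - \frac{35897}{7}$ ($q = \left(- \frac{1}{7}\right) 35897 = - \frac{35897}{7} \approx -5128.1$)
$\frac{1}{\left(29 + 120\right)^{2} + q} = \frac{1}{\left(29 + 120\right)^{2} - \frac{35897}{7}} = \frac{1}{149^{2} - \frac{35897}{7}} = \frac{1}{22201 - \frac{35897}{7}} = \frac{1}{\frac{119510}{7}} = \frac{7}{119510}$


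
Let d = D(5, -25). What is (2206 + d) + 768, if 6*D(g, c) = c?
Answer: 17819/6 ≈ 2969.8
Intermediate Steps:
D(g, c) = c/6
d = -25/6 (d = (1/6)*(-25) = -25/6 ≈ -4.1667)
(2206 + d) + 768 = (2206 - 25/6) + 768 = 13211/6 + 768 = 17819/6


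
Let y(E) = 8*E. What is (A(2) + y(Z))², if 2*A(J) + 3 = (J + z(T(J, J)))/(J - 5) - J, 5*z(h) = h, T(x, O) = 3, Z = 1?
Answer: 5776/225 ≈ 25.671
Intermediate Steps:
z(h) = h/5
A(J) = -3/2 - J/2 + (⅗ + J)/(2*(-5 + J)) (A(J) = -3/2 + ((J + (⅕)*3)/(J - 5) - J)/2 = -3/2 + ((J + ⅗)/(-5 + J) - J)/2 = -3/2 + ((⅗ + J)/(-5 + J) - J)/2 = -3/2 + (-J + (⅗ + J)/(-5 + J))/2 = -3/2 + (-J/2 + (⅗ + J)/(2*(-5 + J))) = -3/2 - J/2 + (⅗ + J)/(2*(-5 + J)))
(A(2) + y(Z))² = ((78 - 5*2² + 15*2)/(10*(-5 + 2)) + 8*1)² = ((⅒)*(78 - 5*4 + 30)/(-3) + 8)² = ((⅒)*(-⅓)*(78 - 20 + 30) + 8)² = ((⅒)*(-⅓)*88 + 8)² = (-44/15 + 8)² = (76/15)² = 5776/225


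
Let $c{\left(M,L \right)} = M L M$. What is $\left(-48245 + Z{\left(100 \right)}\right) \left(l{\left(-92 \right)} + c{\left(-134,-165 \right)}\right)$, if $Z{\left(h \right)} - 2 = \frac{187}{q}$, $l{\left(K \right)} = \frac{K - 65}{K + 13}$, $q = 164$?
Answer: $\frac{1851775060474495}{12956} \approx 1.4293 \cdot 10^{11}$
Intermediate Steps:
$l{\left(K \right)} = \frac{-65 + K}{13 + K}$
$c{\left(M,L \right)} = L M^{2}$ ($c{\left(M,L \right)} = L M M = L M^{2}$)
$Z{\left(h \right)} = \frac{515}{164}$ ($Z{\left(h \right)} = 2 + \frac{187}{164} = \frac{515}{164}$)
$\left(-48245 + Z{\left(100 \right)}\right) \left(l{\left(-92 \right)} + c{\left(-134,-165 \right)}\right) = \left(-48245 + \frac{515}{164}\right) \left(\frac{-65 - 92}{13 - 92} - 165 \left(-134\right)^{2}\right) = - \frac{7911665 \left(\frac{1}{-79} \left(-157\right) - 2962740\right)}{164} = - \frac{7911665 \left(\left(- \frac{1}{79}\right) \left(-157\right) - 2962740\right)}{164} = - \frac{7911665 \left(\frac{157}{79} - 2962740\right)}{164} = \left(- \frac{7911665}{164}\right) \left(- \frac{234056303}{79}\right) = \frac{1851775060474495}{12956}$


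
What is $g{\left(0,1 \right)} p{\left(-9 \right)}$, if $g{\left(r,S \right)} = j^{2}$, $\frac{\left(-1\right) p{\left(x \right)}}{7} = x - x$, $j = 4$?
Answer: $0$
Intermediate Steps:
$p{\left(x \right)} = 0$ ($p{\left(x \right)} = - 7 \left(x - x\right) = \left(-7\right) 0 = 0$)
$g{\left(r,S \right)} = 16$ ($g{\left(r,S \right)} = 4^{2} = 16$)
$g{\left(0,1 \right)} p{\left(-9 \right)} = 16 \cdot 0 = 0$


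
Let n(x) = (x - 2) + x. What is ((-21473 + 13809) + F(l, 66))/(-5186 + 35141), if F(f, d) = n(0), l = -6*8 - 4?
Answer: -7666/29955 ≈ -0.25592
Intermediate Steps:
l = -52 (l = -48 - 4 = -52)
n(x) = -2 + 2*x (n(x) = (-2 + x) + x = -2 + 2*x)
F(f, d) = -2 (F(f, d) = -2 + 2*0 = -2 + 0 = -2)
((-21473 + 13809) + F(l, 66))/(-5186 + 35141) = ((-21473 + 13809) - 2)/(-5186 + 35141) = (-7664 - 2)/29955 = -7666*1/29955 = -7666/29955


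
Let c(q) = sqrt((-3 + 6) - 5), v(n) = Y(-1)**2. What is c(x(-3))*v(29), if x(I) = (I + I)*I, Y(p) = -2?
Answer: 4*I*sqrt(2) ≈ 5.6569*I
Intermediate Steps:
x(I) = 2*I**2 (x(I) = (2*I)*I = 2*I**2)
v(n) = 4 (v(n) = (-2)**2 = 4)
c(q) = I*sqrt(2) (c(q) = sqrt(3 - 5) = sqrt(-2) = I*sqrt(2))
c(x(-3))*v(29) = (I*sqrt(2))*4 = 4*I*sqrt(2)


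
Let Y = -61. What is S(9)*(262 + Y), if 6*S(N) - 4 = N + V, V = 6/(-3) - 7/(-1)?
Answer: 603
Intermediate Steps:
V = 5 (V = 6*(-⅓) - 7*(-1) = -2 + 7 = 5)
S(N) = 3/2 + N/6 (S(N) = ⅔ + (N + 5)/6 = ⅔ + (5 + N)/6 = ⅔ + (⅚ + N/6) = 3/2 + N/6)
S(9)*(262 + Y) = (3/2 + (⅙)*9)*(262 - 61) = (3/2 + 3/2)*201 = 3*201 = 603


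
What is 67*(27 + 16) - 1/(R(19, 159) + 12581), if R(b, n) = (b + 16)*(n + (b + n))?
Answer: 70227255/24376 ≈ 2881.0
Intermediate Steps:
R(b, n) = (16 + b)*(b + 2*n)
67*(27 + 16) - 1/(R(19, 159) + 12581) = 67*(27 + 16) - 1/((19² + 16*19 + 32*159 + 2*19*159) + 12581) = 67*43 - 1/((361 + 304 + 5088 + 6042) + 12581) = 2881 - 1/(11795 + 12581) = 2881 - 1/24376 = 70227255/24376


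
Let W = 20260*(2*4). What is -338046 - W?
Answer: -500126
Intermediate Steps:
W = 162080 (W = 20260*8 = 162080)
-338046 - W = -338046 - 1*162080 = -338046 - 162080 = -500126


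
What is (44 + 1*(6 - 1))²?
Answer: 2401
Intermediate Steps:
(44 + 1*(6 - 1))² = (44 + 1*5)² = (44 + 5)² = 49² = 2401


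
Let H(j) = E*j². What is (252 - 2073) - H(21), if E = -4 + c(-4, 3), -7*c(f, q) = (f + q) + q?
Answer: 69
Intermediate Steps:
c(f, q) = -2*q/7 - f/7 (c(f, q) = -((f + q) + q)/7 = -(f + 2*q)/7 = -2*q/7 - f/7)
E = -30/7 (E = -4 + (-2/7*3 - ⅐*(-4)) = -4 + (-6/7 + 4/7) = -4 - 2/7 = -30/7 ≈ -4.2857)
H(j) = -30*j²/7
(252 - 2073) - H(21) = (252 - 2073) - (-30)*21²/7 = -1821 - (-30)*441/7 = -1821 - 1*(-1890) = -1821 + 1890 = 69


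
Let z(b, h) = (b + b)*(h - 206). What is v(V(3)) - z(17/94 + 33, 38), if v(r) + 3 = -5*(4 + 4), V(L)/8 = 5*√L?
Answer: 521971/47 ≈ 11106.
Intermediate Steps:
V(L) = 40*√L (V(L) = 8*(5*√L) = 40*√L)
v(r) = -43 (v(r) = -3 - 5*(4 + 4) = -3 - 5*8 = -3 - 40 = -43)
z(b, h) = 2*b*(-206 + h) (z(b, h) = (2*b)*(-206 + h) = 2*b*(-206 + h))
v(V(3)) - z(17/94 + 33, 38) = -43 - 2*(17/94 + 33)*(-206 + 38) = -43 - 2*(17*(1/94) + 33)*(-168) = -43 - 2*(17/94 + 33)*(-168) = -43 - 2*3119*(-168)/94 = -43 - 1*(-523992/47) = -43 + 523992/47 = 521971/47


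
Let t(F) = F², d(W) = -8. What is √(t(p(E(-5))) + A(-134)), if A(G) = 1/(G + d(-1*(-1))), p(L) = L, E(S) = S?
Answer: 13*√2982/142 ≈ 4.9993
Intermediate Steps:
A(G) = 1/(-8 + G) (A(G) = 1/(G - 8) = 1/(-8 + G))
√(t(p(E(-5))) + A(-134)) = √((-5)² + 1/(-8 - 134)) = √(25 + 1/(-142)) = √(25 - 1/142) = √(3549/142) = 13*√2982/142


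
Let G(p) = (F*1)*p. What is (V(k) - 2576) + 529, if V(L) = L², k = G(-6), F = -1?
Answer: -2011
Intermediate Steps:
G(p) = -p (G(p) = (-1*1)*p = -p)
k = 6 (k = -1*(-6) = 6)
(V(k) - 2576) + 529 = (6² - 2576) + 529 = (36 - 2576) + 529 = -2540 + 529 = -2011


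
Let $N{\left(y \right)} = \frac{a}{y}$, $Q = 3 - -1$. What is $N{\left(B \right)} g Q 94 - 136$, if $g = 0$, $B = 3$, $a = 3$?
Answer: $-136$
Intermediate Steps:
$Q = 4$ ($Q = 3 + 1 = 4$)
$N{\left(y \right)} = \frac{3}{y}$
$N{\left(B \right)} g Q 94 - 136 = \frac{3}{3} \cdot 0 \cdot 4 \cdot 94 - 136 = 3 \cdot \frac{1}{3} \cdot 0 \cdot 4 \cdot 94 - 136 = 1 \cdot 0 \cdot 4 \cdot 94 - 136 = 0 \cdot 4 \cdot 94 - 136 = 0 \cdot 94 - 136 = 0 - 136 = -136$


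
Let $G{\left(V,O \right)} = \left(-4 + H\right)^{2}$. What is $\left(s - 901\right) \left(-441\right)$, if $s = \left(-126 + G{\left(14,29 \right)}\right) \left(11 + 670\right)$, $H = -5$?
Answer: $13911786$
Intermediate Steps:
$G{\left(V,O \right)} = 81$ ($G{\left(V,O \right)} = \left(-4 - 5\right)^{2} = \left(-9\right)^{2} = 81$)
$s = -30645$ ($s = \left(-126 + 81\right) \left(11 + 670\right) = \left(-45\right) 681 = -30645$)
$\left(s - 901\right) \left(-441\right) = \left(-30645 - 901\right) \left(-441\right) = \left(-31546\right) \left(-441\right) = 13911786$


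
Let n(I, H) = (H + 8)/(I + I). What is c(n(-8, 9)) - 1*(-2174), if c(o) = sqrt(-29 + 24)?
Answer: 2174 + I*sqrt(5) ≈ 2174.0 + 2.2361*I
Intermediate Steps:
n(I, H) = (8 + H)/(2*I) (n(I, H) = (8 + H)/((2*I)) = (8 + H)*(1/(2*I)) = (8 + H)/(2*I))
c(o) = I*sqrt(5) (c(o) = sqrt(-5) = I*sqrt(5))
c(n(-8, 9)) - 1*(-2174) = I*sqrt(5) - 1*(-2174) = I*sqrt(5) + 2174 = 2174 + I*sqrt(5)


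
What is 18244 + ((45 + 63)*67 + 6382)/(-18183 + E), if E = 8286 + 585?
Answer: 84937255/4656 ≈ 18243.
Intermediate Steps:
E = 8871
18244 + ((45 + 63)*67 + 6382)/(-18183 + E) = 18244 + ((45 + 63)*67 + 6382)/(-18183 + 8871) = 18244 + (108*67 + 6382)/(-9312) = 18244 + (7236 + 6382)*(-1/9312) = 18244 + 13618*(-1/9312) = 18244 - 6809/4656 = 84937255/4656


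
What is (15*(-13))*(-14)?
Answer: 2730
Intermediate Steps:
(15*(-13))*(-14) = -195*(-14) = 2730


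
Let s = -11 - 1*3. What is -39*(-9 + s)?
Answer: 897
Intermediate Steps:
s = -14 (s = -11 - 3 = -14)
-39*(-9 + s) = -39*(-9 - 14) = -39*(-23) = 897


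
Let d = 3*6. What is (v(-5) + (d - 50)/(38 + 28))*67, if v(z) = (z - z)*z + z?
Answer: -12127/33 ≈ -367.48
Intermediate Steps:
d = 18
v(z) = z (v(z) = 0*z + z = 0 + z = z)
(v(-5) + (d - 50)/(38 + 28))*67 = (-5 + (18 - 50)/(38 + 28))*67 = (-5 - 32/66)*67 = (-5 - 32*1/66)*67 = (-5 - 16/33)*67 = -181/33*67 = -12127/33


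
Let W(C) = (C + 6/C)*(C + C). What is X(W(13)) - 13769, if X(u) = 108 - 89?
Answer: -13750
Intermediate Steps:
W(C) = 2*C*(C + 6/C) (W(C) = (C + 6/C)*(2*C) = 2*C*(C + 6/C))
X(u) = 19
X(W(13)) - 13769 = 19 - 13769 = -13750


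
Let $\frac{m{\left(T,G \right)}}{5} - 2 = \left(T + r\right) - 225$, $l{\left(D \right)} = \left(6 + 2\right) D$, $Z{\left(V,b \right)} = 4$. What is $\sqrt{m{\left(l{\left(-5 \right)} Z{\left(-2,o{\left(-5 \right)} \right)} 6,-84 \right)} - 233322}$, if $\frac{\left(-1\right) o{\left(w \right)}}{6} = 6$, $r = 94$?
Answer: $i \sqrt{238767} \approx 488.64 i$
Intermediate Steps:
$o{\left(w \right)} = -36$ ($o{\left(w \right)} = \left(-6\right) 6 = -36$)
$l{\left(D \right)} = 8 D$
$m{\left(T,G \right)} = -645 + 5 T$ ($m{\left(T,G \right)} = 10 + 5 \left(\left(T + 94\right) - 225\right) = 10 + 5 \left(\left(94 + T\right) - 225\right) = 10 + 5 \left(-131 + T\right) = 10 + \left(-655 + 5 T\right) = -645 + 5 T$)
$\sqrt{m{\left(l{\left(-5 \right)} Z{\left(-2,o{\left(-5 \right)} \right)} 6,-84 \right)} - 233322} = \sqrt{\left(-645 + 5 \cdot 8 \left(-5\right) 4 \cdot 6\right) - 233322} = \sqrt{\left(-645 + 5 \left(-40\right) 4 \cdot 6\right) - 233322} = \sqrt{\left(-645 + 5 \left(\left(-160\right) 6\right)\right) - 233322} = \sqrt{\left(-645 + 5 \left(-960\right)\right) - 233322} = \sqrt{\left(-645 - 4800\right) - 233322} = \sqrt{-5445 - 233322} = \sqrt{-238767} = i \sqrt{238767}$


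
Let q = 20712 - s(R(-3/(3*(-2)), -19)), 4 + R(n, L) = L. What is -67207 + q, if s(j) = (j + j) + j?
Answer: -46426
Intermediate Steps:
R(n, L) = -4 + L
s(j) = 3*j (s(j) = 2*j + j = 3*j)
q = 20781 (q = 20712 - 3*(-4 - 19) = 20712 - 3*(-23) = 20712 - 1*(-69) = 20712 + 69 = 20781)
-67207 + q = -67207 + 20781 = -46426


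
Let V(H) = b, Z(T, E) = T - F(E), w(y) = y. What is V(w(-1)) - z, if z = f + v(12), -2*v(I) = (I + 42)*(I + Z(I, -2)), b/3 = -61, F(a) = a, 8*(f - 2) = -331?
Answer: 4467/8 ≈ 558.38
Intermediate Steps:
f = -315/8 (f = 2 + (⅛)*(-331) = 2 - 331/8 = -315/8 ≈ -39.375)
Z(T, E) = T - E
b = -183 (b = 3*(-61) = -183)
v(I) = -(2 + 2*I)*(42 + I)/2 (v(I) = -(I + 42)*(I + (I - 1*(-2)))/2 = -(42 + I)*(I + (I + 2))/2 = -(42 + I)*(I + (2 + I))/2 = -(42 + I)*(2 + 2*I)/2 = -(2 + 2*I)*(42 + I)/2)
V(H) = -183
z = -5931/8 (z = -315/8 + (-42 - 1*12² - 43*12) = -315/8 + (-42 - 1*144 - 516) = -315/8 + (-42 - 144 - 516) = -315/8 - 702 = -5931/8 ≈ -741.38)
V(w(-1)) - z = -183 - 1*(-5931/8) = -183 + 5931/8 = 4467/8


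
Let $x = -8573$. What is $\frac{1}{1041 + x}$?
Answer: $- \frac{1}{7532} \approx -0.00013277$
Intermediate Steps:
$\frac{1}{1041 + x} = \frac{1}{1041 - 8573} = \frac{1}{-7532} = - \frac{1}{7532}$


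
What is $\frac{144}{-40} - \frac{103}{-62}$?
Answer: $- \frac{601}{310} \approx -1.9387$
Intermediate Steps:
$\frac{144}{-40} - \frac{103}{-62} = 144 \left(- \frac{1}{40}\right) - - \frac{103}{62} = - \frac{18}{5} + \frac{103}{62} = - \frac{601}{310}$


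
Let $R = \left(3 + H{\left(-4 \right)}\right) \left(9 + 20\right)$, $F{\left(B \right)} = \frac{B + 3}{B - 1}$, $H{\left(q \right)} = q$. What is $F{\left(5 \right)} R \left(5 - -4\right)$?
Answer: $-522$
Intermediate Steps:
$F{\left(B \right)} = \frac{3 + B}{-1 + B}$
$R = -29$ ($R = \left(3 - 4\right) \left(9 + 20\right) = \left(-1\right) 29 = -29$)
$F{\left(5 \right)} R \left(5 - -4\right) = \frac{3 + 5}{-1 + 5} \left(-29\right) \left(5 - -4\right) = \frac{1}{4} \cdot 8 \left(-29\right) \left(5 + 4\right) = \frac{1}{4} \cdot 8 \left(-29\right) 9 = 2 \left(-29\right) 9 = \left(-58\right) 9 = -522$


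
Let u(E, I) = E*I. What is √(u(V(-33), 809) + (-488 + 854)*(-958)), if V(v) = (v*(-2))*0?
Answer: 2*I*√87657 ≈ 592.14*I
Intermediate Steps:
V(v) = 0 (V(v) = -2*v*0 = 0)
√(u(V(-33), 809) + (-488 + 854)*(-958)) = √(0*809 + (-488 + 854)*(-958)) = √(0 + 366*(-958)) = √(0 - 350628) = √(-350628) = 2*I*√87657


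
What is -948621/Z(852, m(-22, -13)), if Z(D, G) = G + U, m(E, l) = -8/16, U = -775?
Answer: 632414/517 ≈ 1223.2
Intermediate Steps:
m(E, l) = -1/2 (m(E, l) = -8*1/16 = -1/2)
Z(D, G) = -775 + G (Z(D, G) = G - 775 = -775 + G)
-948621/Z(852, m(-22, -13)) = -948621/(-775 - 1/2) = -948621/(-1551/2) = -948621*(-2/1551) = 632414/517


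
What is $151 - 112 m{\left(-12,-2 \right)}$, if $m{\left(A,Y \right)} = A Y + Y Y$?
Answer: $-2985$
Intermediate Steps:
$m{\left(A,Y \right)} = Y^{2} + A Y$ ($m{\left(A,Y \right)} = A Y + Y^{2} = Y^{2} + A Y$)
$151 - 112 m{\left(-12,-2 \right)} = 151 - 112 \left(- 2 \left(-12 - 2\right)\right) = 151 - 112 \left(\left(-2\right) \left(-14\right)\right) = 151 - 3136 = -2985$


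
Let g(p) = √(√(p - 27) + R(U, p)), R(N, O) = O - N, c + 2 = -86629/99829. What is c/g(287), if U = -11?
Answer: -286287*√2/(199658*√(149 + √65)) ≈ -0.16181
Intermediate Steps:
c = -286287/99829 (c = -2 - 86629/99829 = -286287/99829 ≈ -2.8678)
g(p) = √(11 + p + √(-27 + p)) (g(p) = √(√(p - 27) + (p - 1*(-11))) = √(√(-27 + p) + (p + 11)) = √(√(-27 + p) + (11 + p)) = √(11 + p + √(-27 + p)))
c/g(287) = -286287/(99829*√(11 + 287 + √(-27 + 287))) = -286287/(99829*√(11 + 287 + √260)) = -286287/(99829*√(11 + 287 + 2*√65)) = -286287/(99829*√(298 + 2*√65))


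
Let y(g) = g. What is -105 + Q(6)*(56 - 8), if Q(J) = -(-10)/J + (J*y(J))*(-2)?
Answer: -3481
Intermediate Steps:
Q(J) = -2*J² + 10/J (Q(J) = -(-10)/J + (J*J)*(-2) = 10/J + J²*(-2) = 10/J - 2*J² = -2*J² + 10/J)
-105 + Q(6)*(56 - 8) = -105 + (2*(5 - 1*6³)/6)*(56 - 8) = -105 + (2*(⅙)*(5 - 1*216))*48 = -105 + (2*(⅙)*(5 - 216))*48 = -105 + (2*(⅙)*(-211))*48 = -105 - 211/3*48 = -105 - 3376 = -3481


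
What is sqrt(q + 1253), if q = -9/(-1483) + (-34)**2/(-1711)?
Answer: 2*sqrt(2015771343657505)/2537413 ≈ 35.388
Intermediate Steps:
q = -1698949/2537413 (q = -9*(-1/1483) + 1156*(-1/1711) = 9/1483 - 1156/1711 = -1698949/2537413 ≈ -0.66956)
sqrt(q + 1253) = sqrt(-1698949/2537413 + 1253) = sqrt(3177679540/2537413) = 2*sqrt(2015771343657505)/2537413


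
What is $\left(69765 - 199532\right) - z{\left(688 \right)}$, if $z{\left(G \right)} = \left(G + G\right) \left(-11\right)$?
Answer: $-114631$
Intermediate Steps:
$z{\left(G \right)} = - 22 G$ ($z{\left(G \right)} = 2 G \left(-11\right) = - 22 G$)
$\left(69765 - 199532\right) - z{\left(688 \right)} = \left(69765 - 199532\right) - \left(-22\right) 688 = \left(69765 - 199532\right) - -15136 = -129767 + 15136 = -114631$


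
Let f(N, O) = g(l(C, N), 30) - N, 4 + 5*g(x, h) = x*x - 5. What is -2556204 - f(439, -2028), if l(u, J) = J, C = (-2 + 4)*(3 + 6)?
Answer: -12971537/5 ≈ -2.5943e+6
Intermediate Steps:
C = 18 (C = 2*9 = 18)
g(x, h) = -9/5 + x²/5 (g(x, h) = -⅘ + (x*x - 5)/5 = -⅘ + (x² - 5)/5 = -⅘ + (-5 + x²)/5 = -⅘ + (-1 + x²/5) = -9/5 + x²/5)
f(N, O) = -9/5 - N + N²/5 (f(N, O) = (-9/5 + N²/5) - N = -9/5 - N + N²/5)
-2556204 - f(439, -2028) = -2556204 - (-9/5 - 1*439 + (⅕)*439²) = -2556204 - (-9/5 - 439 + (⅕)*192721) = -2556204 - (-9/5 - 439 + 192721/5) = -2556204 - 1*190517/5 = -2556204 - 190517/5 = -12971537/5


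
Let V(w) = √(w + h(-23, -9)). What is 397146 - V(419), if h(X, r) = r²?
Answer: 397146 - 10*√5 ≈ 3.9712e+5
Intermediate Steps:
V(w) = √(81 + w) (V(w) = √(w + (-9)²) = √(w + 81) = √(81 + w))
397146 - V(419) = 397146 - √(81 + 419) = 397146 - √500 = 397146 - 10*√5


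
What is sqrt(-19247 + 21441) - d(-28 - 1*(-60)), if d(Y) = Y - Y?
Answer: sqrt(2194) ≈ 46.840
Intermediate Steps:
d(Y) = 0
sqrt(-19247 + 21441) - d(-28 - 1*(-60)) = sqrt(-19247 + 21441) - 1*0 = sqrt(2194) + 0 = sqrt(2194)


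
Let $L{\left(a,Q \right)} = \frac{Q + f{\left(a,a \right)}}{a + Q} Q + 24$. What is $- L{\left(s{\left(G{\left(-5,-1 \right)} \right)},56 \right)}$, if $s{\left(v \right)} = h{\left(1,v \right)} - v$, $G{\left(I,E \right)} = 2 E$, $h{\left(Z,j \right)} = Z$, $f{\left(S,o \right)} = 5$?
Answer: $- \frac{4832}{59} \approx -81.898$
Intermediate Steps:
$s{\left(v \right)} = 1 - v$
$L{\left(a,Q \right)} = 24 + \frac{Q \left(5 + Q\right)}{Q + a}$ ($L{\left(a,Q \right)} = \frac{Q + 5}{a + Q} Q + 24 = \frac{5 + Q}{Q + a} Q + 24 = \frac{Q \left(5 + Q\right)}{Q + a} + 24 = 24 + \frac{Q \left(5 + Q\right)}{Q + a}$)
$- L{\left(s{\left(G{\left(-5,-1 \right)} \right)},56 \right)} = - \frac{56^{2} + 24 \left(1 - 2 \left(-1\right)\right) + 29 \cdot 56}{56 - \left(-1 + 2 \left(-1\right)\right)} = - \frac{3136 + 24 \left(1 - -2\right) + 1624}{56 + \left(1 - -2\right)} = - \frac{3136 + 24 \left(1 + 2\right) + 1624}{56 + \left(1 + 2\right)} = - \frac{3136 + 24 \cdot 3 + 1624}{56 + 3} = - \frac{3136 + 72 + 1624}{59} = - \frac{4832}{59}$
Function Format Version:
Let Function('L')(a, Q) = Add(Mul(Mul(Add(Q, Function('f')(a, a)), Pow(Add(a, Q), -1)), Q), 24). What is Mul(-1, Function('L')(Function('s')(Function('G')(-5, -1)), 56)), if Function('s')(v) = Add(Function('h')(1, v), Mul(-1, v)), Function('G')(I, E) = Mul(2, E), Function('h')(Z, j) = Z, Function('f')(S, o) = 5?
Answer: Rational(-4832, 59) ≈ -81.898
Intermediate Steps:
Function('s')(v) = Add(1, Mul(-1, v))
Function('L')(a, Q) = Add(24, Mul(Q, Pow(Add(Q, a), -1), Add(5, Q))) (Function('L')(a, Q) = Add(Mul(Mul(Add(Q, 5), Pow(Add(a, Q), -1)), Q), 24) = Add(Mul(Mul(Add(5, Q), Pow(Add(Q, a), -1)), Q), 24) = Add(Mul(Mul(Pow(Add(Q, a), -1), Add(5, Q)), Q), 24) = Add(Mul(Q, Pow(Add(Q, a), -1), Add(5, Q)), 24) = Add(24, Mul(Q, Pow(Add(Q, a), -1), Add(5, Q))))
Mul(-1, Function('L')(Function('s')(Function('G')(-5, -1)), 56)) = Mul(-1, Mul(Pow(Add(56, Add(1, Mul(-1, Mul(2, -1)))), -1), Add(Pow(56, 2), Mul(24, Add(1, Mul(-1, Mul(2, -1)))), Mul(29, 56)))) = Mul(-1, Mul(Pow(Add(56, Add(1, Mul(-1, -2))), -1), Add(3136, Mul(24, Add(1, Mul(-1, -2))), 1624))) = Mul(-1, Mul(Pow(Add(56, Add(1, 2)), -1), Add(3136, Mul(24, Add(1, 2)), 1624))) = Mul(-1, Mul(Pow(Add(56, 3), -1), Add(3136, Mul(24, 3), 1624))) = Mul(-1, Mul(Pow(59, -1), Add(3136, 72, 1624))) = Mul(-1, Mul(Rational(1, 59), 4832)) = Mul(-1, Rational(4832, 59)) = Rational(-4832, 59)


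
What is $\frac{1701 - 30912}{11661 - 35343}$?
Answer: $\frac{9737}{7894} \approx 1.2335$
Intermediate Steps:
$\frac{1701 - 30912}{11661 - 35343} = \frac{1701 - 30912}{-23682} = \left(-29211\right) \left(- \frac{1}{23682}\right) = \frac{9737}{7894}$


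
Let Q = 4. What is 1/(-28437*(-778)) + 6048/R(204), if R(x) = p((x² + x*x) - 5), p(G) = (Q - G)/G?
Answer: -176766046349591/29225785506 ≈ -6048.3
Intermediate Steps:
p(G) = (4 - G)/G
R(x) = (9 - 2*x²)/(-5 + 2*x²) (R(x) = (4 - ((x² + x*x) - 5))/((x² + x*x) - 5) = (4 - ((x² + x²) - 5))/((x² + x²) - 5) = (4 - (2*x² - 5))/(2*x² - 5) = (4 - (-5 + 2*x²))/(-5 + 2*x²) = (4 + (5 - 2*x²))/(-5 + 2*x²) = (9 - 2*x²)/(-5 + 2*x²))
1/(-28437*(-778)) + 6048/R(204) = 1/(-28437*(-778)) + 6048/(((9 - 2*204²)/(-5 + 2*204²))) = -1/28437*(-1/778) + 6048/(((9 - 2*41616)/(-5 + 2*41616))) = 1/22123986 + 6048/(((9 - 83232)/(-5 + 83232))) = 1/22123986 + 6048/((-83223/83227)) = 1/22123986 + 6048/(((1/83227)*(-83223))) = 1/22123986 + 6048/(-83223/83227) = 1/22123986 + 6048*(-83227/83223) = 1/22123986 - 7989792/1321 = -176766046349591/29225785506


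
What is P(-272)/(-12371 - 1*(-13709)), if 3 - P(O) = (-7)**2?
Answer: -23/669 ≈ -0.034380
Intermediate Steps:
P(O) = -46 (P(O) = 3 - 1*(-7)**2 = 3 - 1*49 = 3 - 49 = -46)
P(-272)/(-12371 - 1*(-13709)) = -46/(-12371 - 1*(-13709)) = -46/(-12371 + 13709) = -46/1338 = -46*1/1338 = -23/669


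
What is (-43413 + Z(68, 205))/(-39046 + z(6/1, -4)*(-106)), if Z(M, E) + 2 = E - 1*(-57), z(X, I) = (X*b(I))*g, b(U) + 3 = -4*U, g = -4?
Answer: 43153/5974 ≈ 7.2235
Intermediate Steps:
b(U) = -3 - 4*U
z(X, I) = -4*X*(-3 - 4*I) (z(X, I) = (X*(-3 - 4*I))*(-4) = -4*X*(-3 - 4*I))
Z(M, E) = 55 + E (Z(M, E) = -2 + (E - 1*(-57)) = -2 + (E + 57) = -2 + (57 + E) = 55 + E)
(-43413 + Z(68, 205))/(-39046 + z(6/1, -4)*(-106)) = (-43413 + (55 + 205))/(-39046 + (4*(6/1)*(3 + 4*(-4)))*(-106)) = (-43413 + 260)/(-39046 + (4*(6*1)*(3 - 16))*(-106)) = -43153/(-39046 + (4*6*(-13))*(-106)) = -43153/(-39046 - 312*(-106)) = -43153/(-39046 + 33072) = -43153/(-5974) = -43153*(-1/5974) = 43153/5974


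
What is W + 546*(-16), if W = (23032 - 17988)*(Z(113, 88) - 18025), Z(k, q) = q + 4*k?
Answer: -88203076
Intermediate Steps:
W = -88194340 (W = (23032 - 17988)*((88 + 4*113) - 18025) = 5044*((88 + 452) - 18025) = 5044*(540 - 18025) = 5044*(-17485) = -88194340)
W + 546*(-16) = -88194340 + 546*(-16) = -88194340 - 8736 = -88203076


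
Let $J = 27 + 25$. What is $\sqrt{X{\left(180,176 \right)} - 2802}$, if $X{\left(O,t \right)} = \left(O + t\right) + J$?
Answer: $3 i \sqrt{266} \approx 48.929 i$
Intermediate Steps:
$J = 52$
$X{\left(O,t \right)} = 52 + O + t$ ($X{\left(O,t \right)} = \left(O + t\right) + 52 = 52 + O + t$)
$\sqrt{X{\left(180,176 \right)} - 2802} = \sqrt{\left(52 + 180 + 176\right) - 2802} = \sqrt{408 - 2802} = \sqrt{-2394} = 3 i \sqrt{266}$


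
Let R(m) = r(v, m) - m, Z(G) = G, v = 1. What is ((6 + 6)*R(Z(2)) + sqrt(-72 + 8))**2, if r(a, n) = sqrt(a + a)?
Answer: 16*(6 - 3*sqrt(2) - 2*I)**2 ≈ -14.587 - 112.47*I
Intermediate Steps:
r(a, n) = sqrt(2)*sqrt(a) (r(a, n) = sqrt(2*a) = sqrt(2)*sqrt(a))
R(m) = sqrt(2) - m (R(m) = sqrt(2)*sqrt(1) - m = sqrt(2)*1 - m = sqrt(2) - m)
((6 + 6)*R(Z(2)) + sqrt(-72 + 8))**2 = ((6 + 6)*(sqrt(2) - 1*2) + sqrt(-72 + 8))**2 = (12*(sqrt(2) - 2) + sqrt(-64))**2 = (12*(-2 + sqrt(2)) + 8*I)**2 = ((-24 + 12*sqrt(2)) + 8*I)**2 = (-24 + 8*I + 12*sqrt(2))**2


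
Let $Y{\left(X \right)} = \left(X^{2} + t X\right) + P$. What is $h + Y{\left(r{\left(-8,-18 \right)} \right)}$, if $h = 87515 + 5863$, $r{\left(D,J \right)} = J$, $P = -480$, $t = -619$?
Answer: $104364$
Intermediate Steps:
$h = 93378$
$Y{\left(X \right)} = -480 + X^{2} - 619 X$ ($Y{\left(X \right)} = \left(X^{2} - 619 X\right) - 480 = -480 + X^{2} - 619 X$)
$h + Y{\left(r{\left(-8,-18 \right)} \right)} = 93378 - \left(-10662 - 324\right) = 93378 + \left(-480 + 324 + 11142\right) = 93378 + 10986 = 104364$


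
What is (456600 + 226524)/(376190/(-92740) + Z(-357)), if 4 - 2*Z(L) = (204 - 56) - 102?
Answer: -6335291976/232373 ≈ -27263.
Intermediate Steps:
Z(L) = -21 (Z(L) = 2 - ((204 - 56) - 102)/2 = 2 - (148 - 102)/2 = 2 - ½*46 = 2 - 23 = -21)
(456600 + 226524)/(376190/(-92740) + Z(-357)) = (456600 + 226524)/(376190/(-92740) - 21) = 683124/(376190*(-1/92740) - 21) = 683124/(-37619/9274 - 21) = 683124/(-232373/9274) = 683124*(-9274/232373) = -6335291976/232373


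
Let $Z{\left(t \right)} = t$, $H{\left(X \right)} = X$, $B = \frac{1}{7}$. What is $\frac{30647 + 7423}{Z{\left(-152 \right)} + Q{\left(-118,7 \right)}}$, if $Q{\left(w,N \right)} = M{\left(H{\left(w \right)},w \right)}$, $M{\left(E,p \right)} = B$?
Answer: $- \frac{266490}{1063} \approx -250.7$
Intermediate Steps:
$B = \frac{1}{7} \approx 0.14286$
$M{\left(E,p \right)} = \frac{1}{7}$
$Q{\left(w,N \right)} = \frac{1}{7}$
$\frac{30647 + 7423}{Z{\left(-152 \right)} + Q{\left(-118,7 \right)}} = \frac{30647 + 7423}{-152 + \frac{1}{7}} = \frac{38070}{- \frac{1063}{7}} = 38070 \left(- \frac{7}{1063}\right) = - \frac{266490}{1063}$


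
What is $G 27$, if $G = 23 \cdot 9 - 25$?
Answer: $4914$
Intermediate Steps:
$G = 182$ ($G = 207 - 25 = 182$)
$G 27 = 182 \cdot 27 = 4914$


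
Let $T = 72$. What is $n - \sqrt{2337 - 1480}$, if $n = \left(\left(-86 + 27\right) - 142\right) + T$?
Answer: $-129 - \sqrt{857} \approx -158.27$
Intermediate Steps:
$n = -129$ ($n = \left(\left(-86 + 27\right) - 142\right) + 72 = \left(-59 - 142\right) + 72 = -201 + 72 = -129$)
$n - \sqrt{2337 - 1480} = -129 - \sqrt{2337 - 1480} = -129 - \sqrt{857}$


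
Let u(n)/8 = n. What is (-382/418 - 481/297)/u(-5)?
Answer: 1787/28215 ≈ 0.063335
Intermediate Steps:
u(n) = 8*n
(-382/418 - 481/297)/u(-5) = (-382/418 - 481/297)/((8*(-5))) = (-382*1/418 - 481*1/297)/(-40) = (-191/209 - 481/297)*(-1/40) = -14296/5643*(-1/40) = 1787/28215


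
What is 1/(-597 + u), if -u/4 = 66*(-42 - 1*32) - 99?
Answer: 1/19335 ≈ 5.1720e-5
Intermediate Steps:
u = 19932 (u = -4*(66*(-42 - 1*32) - 99) = -4*(66*(-42 - 32) - 99) = -4*(66*(-74) - 99) = -4*(-4884 - 99) = -4*(-4983) = 19932)
1/(-597 + u) = 1/(-597 + 19932) = 1/19335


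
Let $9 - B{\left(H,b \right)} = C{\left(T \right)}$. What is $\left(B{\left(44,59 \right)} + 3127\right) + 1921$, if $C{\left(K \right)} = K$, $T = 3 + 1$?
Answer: $5053$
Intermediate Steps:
$T = 4$
$B{\left(H,b \right)} = 5$ ($B{\left(H,b \right)} = 9 - 4 = 5$)
$\left(B{\left(44,59 \right)} + 3127\right) + 1921 = \left(5 + 3127\right) + 1921 = 3132 + 1921 = 5053$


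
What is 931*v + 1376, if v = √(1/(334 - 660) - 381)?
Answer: 1376 + 931*I*√40491482/326 ≈ 1376.0 + 18172.0*I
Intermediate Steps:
v = I*√40491482/326 (v = √(1/(-326) - 381) = √(-1/326 - 381) = √(-124207/326) = I*√40491482/326 ≈ 19.519*I)
931*v + 1376 = 931*(I*√40491482/326) + 1376 = 931*I*√40491482/326 + 1376 = 1376 + 931*I*√40491482/326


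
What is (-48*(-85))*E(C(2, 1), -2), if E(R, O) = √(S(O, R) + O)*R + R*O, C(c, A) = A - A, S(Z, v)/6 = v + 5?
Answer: 0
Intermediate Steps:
S(Z, v) = 30 + 6*v (S(Z, v) = 6*(v + 5) = 6*(5 + v) = 30 + 6*v)
C(c, A) = 0
E(R, O) = O*R + R*√(30 + O + 6*R) (E(R, O) = √((30 + 6*R) + O)*R + R*O = √(30 + O + 6*R)*R + O*R = R*√(30 + O + 6*R) + O*R = O*R + R*√(30 + O + 6*R))
(-48*(-85))*E(C(2, 1), -2) = (-48*(-85))*(0*(-2 + √(30 - 2 + 6*0))) = 4080*(0*(-2 + √(30 - 2 + 0))) = 4080*(0*(-2 + √28)) = 4080*(0*(-2 + 2*√7)) = 4080*0 = 0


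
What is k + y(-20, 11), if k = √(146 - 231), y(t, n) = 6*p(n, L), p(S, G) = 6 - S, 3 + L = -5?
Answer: -30 + I*√85 ≈ -30.0 + 9.2195*I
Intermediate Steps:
L = -8 (L = -3 - 5 = -8)
y(t, n) = 36 - 6*n (y(t, n) = 6*(6 - n) = 36 - 6*n)
k = I*√85 (k = √(-85) = I*√85 ≈ 9.2195*I)
k + y(-20, 11) = I*√85 + (36 - 6*11) = I*√85 + (36 - 66) = I*√85 - 30 = -30 + I*√85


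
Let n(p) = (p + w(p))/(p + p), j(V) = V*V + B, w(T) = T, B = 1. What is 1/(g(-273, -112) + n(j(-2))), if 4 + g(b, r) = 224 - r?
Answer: 1/333 ≈ 0.0030030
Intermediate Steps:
j(V) = 1 + V² (j(V) = V*V + 1 = V² + 1 = 1 + V²)
g(b, r) = 220 - r (g(b, r) = -4 + (224 - r) = 220 - r)
n(p) = 1 (n(p) = (p + p)/(p + p) = (2*p)/((2*p)) = (2*p)*(1/(2*p)) = 1)
1/(g(-273, -112) + n(j(-2))) = 1/((220 - 1*(-112)) + 1) = 1/((220 + 112) + 1) = 1/(332 + 1) = 1/333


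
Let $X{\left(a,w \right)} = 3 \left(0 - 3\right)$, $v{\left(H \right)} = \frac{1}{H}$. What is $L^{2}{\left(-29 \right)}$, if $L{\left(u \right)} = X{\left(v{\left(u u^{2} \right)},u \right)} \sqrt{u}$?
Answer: $-2349$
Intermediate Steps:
$X{\left(a,w \right)} = -9$ ($X{\left(a,w \right)} = 3 \left(-3\right) = -9$)
$L{\left(u \right)} = - 9 \sqrt{u}$
$L^{2}{\left(-29 \right)} = \left(- 9 \sqrt{-29}\right)^{2} = \left(- 9 i \sqrt{29}\right)^{2} = -2349$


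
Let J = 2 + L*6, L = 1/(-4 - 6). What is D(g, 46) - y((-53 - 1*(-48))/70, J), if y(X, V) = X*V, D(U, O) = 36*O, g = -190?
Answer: 16561/10 ≈ 1656.1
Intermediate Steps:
L = -⅒ (L = 1/(-10) = -⅒ ≈ -0.10000)
J = 7/5 (J = 2 - ⅒*6 = 2 - ⅗ = 7/5 ≈ 1.4000)
y(X, V) = V*X
D(g, 46) - y((-53 - 1*(-48))/70, J) = 36*46 - 7*(-53 - 1*(-48))/70/5 = 1656 - 7*(-53 + 48)*(1/70)/5 = 1656 - 7*(-5*1/70)/5 = 1656 - 7*(-1)/(5*14) = 1656 - 1*(-⅒) = 1656 + ⅒ = 16561/10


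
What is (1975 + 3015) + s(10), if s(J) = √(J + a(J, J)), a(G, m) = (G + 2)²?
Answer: 4990 + √154 ≈ 5002.4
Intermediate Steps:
a(G, m) = (2 + G)²
s(J) = √(J + (2 + J)²)
(1975 + 3015) + s(10) = (1975 + 3015) + √(10 + (2 + 10)²) = 4990 + √(10 + 12²) = 4990 + √(10 + 144) = 4990 + √154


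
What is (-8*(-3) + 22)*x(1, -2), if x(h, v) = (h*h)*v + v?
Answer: -184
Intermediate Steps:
x(h, v) = v + v*h² (x(h, v) = h²*v + v = v*h² + v = v + v*h²)
(-8*(-3) + 22)*x(1, -2) = (-8*(-3) + 22)*(-2*(1 + 1²)) = (24 + 22)*(-2*(1 + 1)) = 46*(-2*2) = 46*(-4) = -184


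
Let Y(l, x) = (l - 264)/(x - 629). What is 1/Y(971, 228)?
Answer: -401/707 ≈ -0.56719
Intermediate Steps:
Y(l, x) = (-264 + l)/(-629 + x)
1/Y(971, 228) = 1/((-264 + 971)/(-629 + 228)) = 1/(707/(-401)) = 1/(-1/401*707) = 1/(-707/401) = -401/707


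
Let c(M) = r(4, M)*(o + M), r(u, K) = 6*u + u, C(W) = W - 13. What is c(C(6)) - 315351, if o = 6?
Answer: -315379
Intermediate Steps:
C(W) = -13 + W
r(u, K) = 7*u
c(M) = 168 + 28*M (c(M) = (7*4)*(6 + M) = 28*(6 + M) = 168 + 28*M)
c(C(6)) - 315351 = (168 + 28*(-13 + 6)) - 315351 = (168 + 28*(-7)) - 315351 = (168 - 196) - 315351 = -28 - 315351 = -315379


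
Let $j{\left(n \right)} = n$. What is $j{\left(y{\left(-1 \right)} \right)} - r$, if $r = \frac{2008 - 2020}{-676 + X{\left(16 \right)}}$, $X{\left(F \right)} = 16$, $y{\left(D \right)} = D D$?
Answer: $\frac{54}{55} \approx 0.98182$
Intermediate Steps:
$y{\left(D \right)} = D^{2}$
$r = \frac{1}{55}$ ($r = \frac{2008 - 2020}{-676 + 16} = - \frac{12}{-660} = \left(-12\right) \left(- \frac{1}{660}\right) = \frac{1}{55} \approx 0.018182$)
$j{\left(y{\left(-1 \right)} \right)} - r = \left(-1\right)^{2} - \frac{1}{55} = 1 - \frac{1}{55} = \frac{54}{55}$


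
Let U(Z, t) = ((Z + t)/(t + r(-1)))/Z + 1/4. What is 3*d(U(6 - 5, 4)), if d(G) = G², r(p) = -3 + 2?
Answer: 529/48 ≈ 11.021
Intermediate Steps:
r(p) = -1
U(Z, t) = ¼ + (Z + t)/(Z*(-1 + t)) (U(Z, t) = ((Z + t)/(t - 1))/Z + 1/4 = ((Z + t)/(-1 + t))/Z + 1*(¼) = ((Z + t)/(-1 + t))/Z + ¼ = (Z + t)/(Z*(-1 + t)) + ¼ = ¼ + (Z + t)/(Z*(-1 + t)))
3*d(U(6 - 5, 4)) = 3*((3*(6 - 5) + 4*4 + (6 - 5)*4)/(4*(6 - 5)*(-1 + 4)))² = 3*((¼)*(3*1 + 16 + 1*4)/(1*3))² = 3*((¼)*1*(⅓)*(3 + 16 + 4))² = 3*((¼)*1*(⅓)*23)² = 3*(23/12)² = 3*(529/144) = 529/48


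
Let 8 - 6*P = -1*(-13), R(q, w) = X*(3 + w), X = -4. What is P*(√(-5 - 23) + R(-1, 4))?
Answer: 70/3 - 5*I*√7/3 ≈ 23.333 - 4.4096*I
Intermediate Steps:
R(q, w) = -12 - 4*w (R(q, w) = -4*(3 + w) = -12 - 4*w)
P = -⅚ (P = 4/3 - (-1)*(-13)/6 = 4/3 - ⅙*13 = 4/3 - 13/6 = -⅚ ≈ -0.83333)
P*(√(-5 - 23) + R(-1, 4)) = -5*(√(-5 - 23) + (-12 - 4*4))/6 = -5*(√(-28) + (-12 - 16))/6 = -5*(2*I*√7 - 28)/6 = -5*(-28 + 2*I*√7)/6 = 70/3 - 5*I*√7/3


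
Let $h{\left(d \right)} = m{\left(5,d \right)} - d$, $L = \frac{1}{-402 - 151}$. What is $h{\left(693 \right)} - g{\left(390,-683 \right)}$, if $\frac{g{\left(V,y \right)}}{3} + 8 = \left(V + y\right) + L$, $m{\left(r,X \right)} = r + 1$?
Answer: $\frac{119451}{553} \approx 216.01$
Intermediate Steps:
$m{\left(r,X \right)} = 1 + r$
$L = - \frac{1}{553}$ ($L = \frac{1}{-553} = - \frac{1}{553} \approx -0.0018083$)
$h{\left(d \right)} = 6 - d$ ($h{\left(d \right)} = \left(1 + 5\right) - d = 6 - d$)
$g{\left(V,y \right)} = - \frac{13275}{553} + 3 V + 3 y$ ($g{\left(V,y \right)} = -24 + 3 \left(\left(V + y\right) - \frac{1}{553}\right) = -24 + 3 \left(- \frac{1}{553} + V + y\right) = -24 + \left(- \frac{3}{553} + 3 V + 3 y\right) = - \frac{13275}{553} + 3 V + 3 y$)
$h{\left(693 \right)} - g{\left(390,-683 \right)} = \left(6 - 693\right) - \left(- \frac{13275}{553} + 3 \cdot 390 + 3 \left(-683\right)\right) = \left(6 - 693\right) - \left(- \frac{13275}{553} + 1170 - 2049\right) = -687 - - \frac{499362}{553} = -687 + \frac{499362}{553} = \frac{119451}{553}$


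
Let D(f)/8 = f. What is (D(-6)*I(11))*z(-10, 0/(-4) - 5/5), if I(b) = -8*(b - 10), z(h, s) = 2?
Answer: 768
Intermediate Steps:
D(f) = 8*f
I(b) = 80 - 8*b (I(b) = -8*(-10 + b) = 80 - 8*b)
(D(-6)*I(11))*z(-10, 0/(-4) - 5/5) = ((8*(-6))*(80 - 8*11))*2 = -48*(80 - 88)*2 = -48*(-8)*2 = 384*2 = 768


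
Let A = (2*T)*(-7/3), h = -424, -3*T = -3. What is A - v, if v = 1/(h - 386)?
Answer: -3779/810 ≈ -4.6654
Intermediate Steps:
T = 1 (T = -⅓*(-3) = 1)
v = -1/810 (v = 1/(-424 - 386) = 1/(-810) = -1/810 ≈ -0.0012346)
A = -14/3 (A = (2*1)*(-7/3) = 2*(-7*⅓) = 2*(-7/3) = -14/3 ≈ -4.6667)
A - v = -14/3 - 1*(-1/810) = -14/3 + 1/810 = -3779/810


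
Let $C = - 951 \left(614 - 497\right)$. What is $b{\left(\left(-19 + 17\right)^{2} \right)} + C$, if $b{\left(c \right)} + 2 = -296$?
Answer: $-111565$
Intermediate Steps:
$b{\left(c \right)} = -298$ ($b{\left(c \right)} = -2 - 296 = -298$)
$C = -111267$ ($C = \left(-951\right) 117 = -111267$)
$b{\left(\left(-19 + 17\right)^{2} \right)} + C = -298 - 111267 = -111565$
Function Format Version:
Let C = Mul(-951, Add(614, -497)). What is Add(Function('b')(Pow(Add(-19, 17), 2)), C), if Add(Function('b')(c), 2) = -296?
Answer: -111565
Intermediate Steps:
Function('b')(c) = -298 (Function('b')(c) = Add(-2, -296) = -298)
C = -111267 (C = Mul(-951, 117) = -111267)
Add(Function('b')(Pow(Add(-19, 17), 2)), C) = Add(-298, -111267) = -111565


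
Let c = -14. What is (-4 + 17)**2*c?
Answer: -2366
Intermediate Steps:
(-4 + 17)**2*c = (-4 + 17)**2*(-14) = 13**2*(-14) = 169*(-14) = -2366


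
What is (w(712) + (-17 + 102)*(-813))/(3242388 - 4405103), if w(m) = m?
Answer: 68393/1162715 ≈ 0.058822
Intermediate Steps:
(w(712) + (-17 + 102)*(-813))/(3242388 - 4405103) = (712 + (-17 + 102)*(-813))/(3242388 - 4405103) = (712 + 85*(-813))/(-1162715) = (712 - 69105)*(-1/1162715) = -68393*(-1/1162715) = 68393/1162715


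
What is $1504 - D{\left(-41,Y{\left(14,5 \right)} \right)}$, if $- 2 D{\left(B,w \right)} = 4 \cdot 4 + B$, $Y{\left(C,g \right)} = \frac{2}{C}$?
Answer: $\frac{2983}{2} \approx 1491.5$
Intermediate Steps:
$D{\left(B,w \right)} = -8 - \frac{B}{2}$ ($D{\left(B,w \right)} = - \frac{4 \cdot 4 + B}{2} = - \frac{16 + B}{2} = -8 - \frac{B}{2}$)
$1504 - D{\left(-41,Y{\left(14,5 \right)} \right)} = 1504 - \left(-8 - - \frac{41}{2}\right) = 1504 - \left(-8 + \frac{41}{2}\right) = 1504 - \frac{25}{2} = \frac{2983}{2}$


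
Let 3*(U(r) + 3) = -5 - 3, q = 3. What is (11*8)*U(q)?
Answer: -1496/3 ≈ -498.67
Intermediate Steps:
U(r) = -17/3 (U(r) = -3 + (-5 - 3)/3 = -3 + (⅓)*(-8) = -3 - 8/3 = -17/3)
(11*8)*U(q) = (11*8)*(-17/3) = 88*(-17/3) = -1496/3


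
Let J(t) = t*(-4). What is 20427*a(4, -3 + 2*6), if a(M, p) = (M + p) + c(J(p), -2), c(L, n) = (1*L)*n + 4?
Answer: 1818003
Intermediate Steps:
J(t) = -4*t
c(L, n) = 4 + L*n (c(L, n) = L*n + 4 = 4 + L*n)
a(M, p) = 4 + M + 9*p (a(M, p) = (M + p) + (4 - 4*p*(-2)) = (M + p) + (4 + 8*p) = 4 + M + 9*p)
20427*a(4, -3 + 2*6) = 20427*(4 + 4 + 9*(-3 + 2*6)) = 20427*(4 + 4 + 9*(-3 + 12)) = 20427*(4 + 4 + 9*9) = 20427*(4 + 4 + 81) = 20427*89 = 1818003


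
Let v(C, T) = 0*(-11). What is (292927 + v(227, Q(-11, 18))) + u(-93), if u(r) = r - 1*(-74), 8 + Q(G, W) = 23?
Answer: 292908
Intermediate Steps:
Q(G, W) = 15 (Q(G, W) = -8 + 23 = 15)
v(C, T) = 0
u(r) = 74 + r (u(r) = r + 74 = 74 + r)
(292927 + v(227, Q(-11, 18))) + u(-93) = (292927 + 0) + (74 - 93) = 292927 - 19 = 292908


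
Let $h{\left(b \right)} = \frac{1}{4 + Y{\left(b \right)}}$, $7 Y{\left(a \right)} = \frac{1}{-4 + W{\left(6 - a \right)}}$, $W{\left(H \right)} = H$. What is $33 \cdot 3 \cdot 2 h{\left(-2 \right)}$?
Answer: $\frac{5544}{113} \approx 49.062$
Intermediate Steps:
$Y{\left(a \right)} = \frac{1}{7 \left(2 - a\right)}$ ($Y{\left(a \right)} = \frac{1}{7 \left(-4 - \left(-6 + a\right)\right)} = \frac{1}{7 \left(2 - a\right)}$)
$h{\left(b \right)} = \frac{1}{4 - \frac{1}{-14 + 7 b}}$
$33 \cdot 3 \cdot 2 h{\left(-2 \right)} = 33 \cdot 3 \cdot 2 \frac{7 \left(-2 - 2\right)}{-57 + 28 \left(-2\right)} = 33 \cdot 6 \cdot 7 \frac{1}{-57 - 56} \left(-4\right) = 198 \cdot 7 \frac{1}{-113} \left(-4\right) = 198 \cdot 7 \left(- \frac{1}{113}\right) \left(-4\right) = 198 \cdot \frac{28}{113} = \frac{5544}{113}$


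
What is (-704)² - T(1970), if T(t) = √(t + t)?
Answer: 495616 - 2*√985 ≈ 4.9555e+5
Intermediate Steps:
T(t) = √2*√t (T(t) = √(2*t) = √2*√t)
(-704)² - T(1970) = (-704)² - √2*√1970 = 495616 - 2*√985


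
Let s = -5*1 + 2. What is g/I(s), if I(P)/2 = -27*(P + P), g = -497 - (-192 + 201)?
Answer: -253/162 ≈ -1.5617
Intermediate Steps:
g = -506 (g = -497 - 1*9 = -497 - 9 = -506)
s = -3 (s = -5 + 2 = -3)
I(P) = -108*P (I(P) = 2*(-27*(P + P)) = 2*(-54*P) = -108*P)
g/I(s) = -506/((-108*(-3))) = -506/324 = -506*1/324 = -253/162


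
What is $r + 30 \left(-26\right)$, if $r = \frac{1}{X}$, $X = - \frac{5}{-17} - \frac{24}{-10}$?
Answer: $- \frac{178535}{229} \approx -779.63$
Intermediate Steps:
$X = \frac{229}{85}$ ($X = \left(-5\right) \left(- \frac{1}{17}\right) - - \frac{12}{5} = \frac{5}{17} + \frac{12}{5} = \frac{229}{85} \approx 2.6941$)
$r = \frac{85}{229}$ ($r = \frac{1}{\frac{229}{85}} = \frac{85}{229} \approx 0.37118$)
$r + 30 \left(-26\right) = \frac{85}{229} + 30 \left(-26\right) = \frac{85}{229} - 780 = - \frac{178535}{229}$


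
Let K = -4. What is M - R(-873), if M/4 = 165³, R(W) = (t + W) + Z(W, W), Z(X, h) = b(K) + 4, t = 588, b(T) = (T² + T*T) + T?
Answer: 17968753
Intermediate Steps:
b(T) = T + 2*T² (b(T) = (T² + T²) + T = 2*T² + T = T + 2*T²)
Z(X, h) = 32 (Z(X, h) = -4*(1 + 2*(-4)) + 4 = -4*(1 - 8) + 4 = -4*(-7) + 4 = 28 + 4 = 32)
R(W) = 620 + W (R(W) = (588 + W) + 32 = 620 + W)
M = 17968500 (M = 4*165³ = 4*4492125 = 17968500)
M - R(-873) = 17968500 - (620 - 873) = 17968500 - 1*(-253) = 17968500 + 253 = 17968753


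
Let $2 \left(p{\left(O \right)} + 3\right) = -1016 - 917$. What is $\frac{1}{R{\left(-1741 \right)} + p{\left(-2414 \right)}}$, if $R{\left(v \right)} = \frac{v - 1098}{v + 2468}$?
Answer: $- \frac{1454}{1415331} \approx -0.0010273$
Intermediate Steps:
$R{\left(v \right)} = \frac{-1098 + v}{2468 + v}$
$p{\left(O \right)} = - \frac{1939}{2}$ ($p{\left(O \right)} = -3 + \frac{-1016 - 917}{2} = -3 + \frac{1}{2} \left(-1933\right) = -3 - \frac{1933}{2} = - \frac{1939}{2}$)
$\frac{1}{R{\left(-1741 \right)} + p{\left(-2414 \right)}} = \frac{1}{\frac{-1098 - 1741}{2468 - 1741} - \frac{1939}{2}} = \frac{1}{\frac{1}{727} \left(-2839\right) - \frac{1939}{2}} = \frac{1}{- \frac{2839}{727} - \frac{1939}{2}} = \frac{1}{- \frac{1415331}{1454}} = - \frac{1454}{1415331}$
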